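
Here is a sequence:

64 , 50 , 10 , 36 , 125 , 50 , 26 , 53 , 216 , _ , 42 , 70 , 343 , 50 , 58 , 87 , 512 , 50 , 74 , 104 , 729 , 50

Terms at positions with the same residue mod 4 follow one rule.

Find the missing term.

The terms cycle through 4 interleaved subsequences.
Track A = 64, 125, 216, 343, 512, 729: consecutive cubes n³ from n = 4.
Track B = 50, 50, ?, 50, 50, 50: the constant sequence 50.
Track C = 10, 26, 42, 58, 74: arithmetic, step +16.
Track D = 36, 53, 70, 87, 104: arithmetic, step +17.
Track B's pattern makes the blank 50.

50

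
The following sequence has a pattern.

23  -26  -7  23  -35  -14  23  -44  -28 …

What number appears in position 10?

23

Taking every 3rd term gives 3 separate tracks.
Stream A is 23, 23, 23, which is the constant sequence 23.
Stream B is -26, -35, -44, which is arithmetic, step −9.
Stream C is -7, -14, -28, which is a geometric progression (common ratio 2).
Term 10 comes from stream A (its 4th entry): 23.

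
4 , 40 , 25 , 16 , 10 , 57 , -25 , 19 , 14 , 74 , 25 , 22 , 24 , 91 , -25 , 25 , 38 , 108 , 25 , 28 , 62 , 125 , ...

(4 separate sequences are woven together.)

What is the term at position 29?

Taking every 4th term gives 4 separate tracks.
Stream A = 4, 10, 14, 24, 38, 62: each term equals the sum of the previous two.
Stream B = 40, 57, 74, 91, 108, 125: arithmetic with common difference +17.
Stream C = 25, -25, 25, -25, 25: alternating ±25.
Stream D = 16, 19, 22, 25, 28: linear: a_n = 13 + 3·n.
Position 29 falls in stream A as its term 8, giving 162.

162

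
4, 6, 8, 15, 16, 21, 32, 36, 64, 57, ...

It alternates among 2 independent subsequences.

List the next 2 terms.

128, 93

Positions 1, 3, 5, … form one subsequence and positions 2, 4, 6, … form another.
Track A: 4, 8, 16, 32, 64 (powers of 2).
Track B: 6, 15, 21, 36, 57 (each term equals the sum of the previous two).
Position 11 falls in track A as its term 6, giving 128.
The 12th slot belongs to track B; its 6th term is 93.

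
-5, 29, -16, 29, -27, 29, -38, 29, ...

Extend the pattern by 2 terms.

-49, 29

Split by position mod 2 into 2 tracks.
Stream A: -5, -16, -27, -38 — linear: a_n = 6 − 11·n.
Stream B: 29, 29, 29, 29 — always 29.
The 9th slot belongs to stream A; its 5th term is -49.
Term 10 comes from stream B (its 5th entry): 29.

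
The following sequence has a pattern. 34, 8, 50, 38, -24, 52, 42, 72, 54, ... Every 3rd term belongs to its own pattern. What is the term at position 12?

Split by position mod 3: positions 1, 4, 7, … form one track, and each other residue class forms its own.
Track A is 34, 38, 42, which is linear: a_n = 30 + 4·n.
Track B is 8, -24, 72, which is geometric with ratio -3.
Track C is 50, 52, 54, which is arithmetic with common difference +2.
Term 12 comes from track C (its 4th entry): 56.

56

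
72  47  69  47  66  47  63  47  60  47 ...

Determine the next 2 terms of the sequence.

The terms cycle through 2 interleaved subsequences.
Track A: 72, 69, 66, 63, 60 — arithmetic, step −3.
Track B: 47, 47, 47, 47, 47 — always 47.
Position 11 → track A, term 6 = 57.
Position 12 falls in track B as its term 6, giving 47.

57, 47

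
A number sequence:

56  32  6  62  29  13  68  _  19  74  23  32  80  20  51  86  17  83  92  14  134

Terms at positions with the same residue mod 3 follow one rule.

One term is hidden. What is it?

26

Split by position mod 3: positions 1, 4, 7, … form one track, and each other residue class forms its own.
Track A is 56, 62, 68, 74, 80, 86, 92, which is linear: a_n = 50 + 6·n.
Track B is 32, 29, ?, 23, 20, 17, 14, which is linear: a_n = 35 − 3·n.
Track C is 6, 13, 19, 32, 51, 83, 134, which is Fibonacci-style (each term is the sum of the two before it).
So the missing entry in track B is 26.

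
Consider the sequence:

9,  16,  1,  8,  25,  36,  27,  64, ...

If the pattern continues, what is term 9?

49

Positions follow the repeating pattern AABB; grouping by letter gives 2 tracks.
Track A: 9, 16, 25, 36 (the squares 3², 4², 5², …).
Track B: 1, 8, 27, 64 (perfect cubes starting at 1³).
Term 9 comes from track A (its 5th entry): 49.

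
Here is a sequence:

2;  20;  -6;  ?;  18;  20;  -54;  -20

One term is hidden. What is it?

-20

Split by position mod 2 into 2 tracks.
Stream A is 2, -6, 18, -54, which is a geometric progression (common ratio -3).
Stream B is 20, ?, 20, -20, which is the oscillation 20·(−1)^(n+1).
The gap is stream B's term 2; the rule gives -20.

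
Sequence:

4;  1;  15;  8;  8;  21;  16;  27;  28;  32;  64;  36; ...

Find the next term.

64

Taking every 3rd term gives 3 separate tracks.
Subsequence A is 4, 8, 16, 32, which is successive powers of 2.
Subsequence B is 1, 8, 27, 64, which is perfect cubes starting at 1³.
Subsequence C is 15, 21, 28, 36, which is triangular numbers starting at T_5.
Position 13 falls in subsequence A as its term 5, giving 64.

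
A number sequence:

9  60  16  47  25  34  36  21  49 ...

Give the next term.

8

Taking every 2nd term gives 2 separate tracks.
Subsequence A: 9, 16, 25, 36, 49 — perfect squares starting at 3².
Subsequence B: 60, 47, 34, 21 — arithmetic with common difference −13.
Position 10 falls in subsequence B as its term 5, giving 8.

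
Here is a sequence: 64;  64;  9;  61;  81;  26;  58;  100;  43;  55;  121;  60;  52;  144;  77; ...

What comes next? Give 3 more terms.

Split by position mod 3 into 3 tracks.
Stream A: 64, 61, 58, 55, 52 — arithmetic, step −3.
Stream B: 64, 81, 100, 121, 144 — the squares 8², 9², 10², ….
Stream C: 9, 26, 43, 60, 77 — arithmetic, step +17.
Position 16 → stream A, term 6 = 49.
Position 17 → stream B, term 6 = 169.
The 18th slot belongs to stream C; its 6th term is 94.

49, 169, 94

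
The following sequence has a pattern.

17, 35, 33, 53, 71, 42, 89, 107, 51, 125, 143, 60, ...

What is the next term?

Reading positions in blocks of 3 reveals the pattern AAB — 2 tracks woven together.
Stream A: 17, 35, 53, 71, 89, 107, 125, 143 — arithmetic, step +18.
Stream B: 33, 42, 51, 60 — arithmetic with common difference +9.
The 13th slot belongs to stream A; its 9th term is 161.

161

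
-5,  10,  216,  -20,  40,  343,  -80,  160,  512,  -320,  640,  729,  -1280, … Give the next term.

2560

The slot pattern repeats as AAB (period 3), so there are 2 interleaved tracks.
Subsequence A: -5, 10, -20, 40, -80, 160, -320, 640, -1280 — geometric with ratio -2.
Subsequence B: 216, 343, 512, 729 — consecutive cubes n³ from n = 6.
Position 14 falls in subsequence A as its term 10, giving 2560.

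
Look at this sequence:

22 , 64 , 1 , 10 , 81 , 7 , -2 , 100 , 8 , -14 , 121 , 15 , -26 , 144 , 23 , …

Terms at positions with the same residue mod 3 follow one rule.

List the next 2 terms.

Split by position mod 3: positions 1, 4, 7, … form one track, and each other residue class forms its own.
Track A: 22, 10, -2, -14, -26 — linear: a_n = 34 − 12·n.
Track B: 64, 81, 100, 121, 144 — the squares 8², 9², 10², ….
Track C: 1, 7, 8, 15, 23 — a Fibonacci-like recurrence a_n = a_{n-1} + a_{n-2}.
Term 16 comes from track A (its 6th entry): -38.
Position 17 → track B, term 6 = 169.

-38, 169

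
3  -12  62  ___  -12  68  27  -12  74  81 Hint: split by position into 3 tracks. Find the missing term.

Taking every 3rd term gives 3 separate tracks.
Track A is 3, ?, 27, 81, which is successive powers of 3.
Track B is -12, -12, -12, which is always -12.
Track C is 62, 68, 74, which is arithmetic with common difference +6.
The gap is track A's term 2; the rule gives 9.

9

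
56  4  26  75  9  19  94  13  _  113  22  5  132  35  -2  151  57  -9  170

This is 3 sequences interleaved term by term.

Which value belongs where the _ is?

12

Taking every 3rd term gives 3 separate tracks.
Stream A: 56, 75, 94, 113, 132, 151, 170 (linear: a_n = 37 + 19·n).
Stream B: 4, 9, 13, 22, 35, 57 (each term equals the sum of the previous two).
Stream C: 26, 19, ?, 5, -2, -9 (subtracting 7 each time).
So the missing entry in stream C is 12.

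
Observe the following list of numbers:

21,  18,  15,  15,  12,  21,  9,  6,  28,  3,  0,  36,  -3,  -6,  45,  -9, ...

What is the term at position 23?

The slot pattern repeats as AAB (period 3), so there are 2 interleaved tracks.
Stream A: 21, 18, 15, 12, 9, 6, 3, 0, -3, -6, -9. Subtracting 3 each time.
Stream B: 15, 21, 28, 36, 45. The triangular numbers T_5, T_6, ….
Position 23 falls in stream A as its term 16, giving -24.

-24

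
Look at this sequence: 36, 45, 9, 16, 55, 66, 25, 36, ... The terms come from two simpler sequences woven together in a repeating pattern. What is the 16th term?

100

Positions follow the repeating pattern AABB; grouping by letter gives 2 tracks.
Subsequence A: 36, 45, 55, 66 (the triangular numbers T_8, T_9, …).
Subsequence B: 9, 16, 25, 36 (perfect squares starting at 3²).
Position 16 → subsequence B, term 8 = 100.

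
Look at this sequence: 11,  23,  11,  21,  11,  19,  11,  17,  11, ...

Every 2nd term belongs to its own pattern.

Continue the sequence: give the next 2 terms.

15, 11

Odd-indexed and even-indexed terms follow separate rules.
Track A: 11, 11, 11, 11, 11 — always 11.
Track B: 23, 21, 19, 17 — linear: a_n = 25 − 2·n.
Position 10 → track B, term 5 = 15.
Term 11 comes from track A (its 6th entry): 11.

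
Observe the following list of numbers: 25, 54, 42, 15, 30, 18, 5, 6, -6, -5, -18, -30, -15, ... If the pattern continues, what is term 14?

Reading positions in blocks of 3 reveals the pattern ABB — 2 tracks woven together.
Track A: 25, 15, 5, -5, -15. Subtracting 10 each time.
Track B: 54, 42, 30, 18, 6, -6, -18, -30. Subtracting 12 each time.
Term 14 comes from track B (its 9th entry): -42.

-42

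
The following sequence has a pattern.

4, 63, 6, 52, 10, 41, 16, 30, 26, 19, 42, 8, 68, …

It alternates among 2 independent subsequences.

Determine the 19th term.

The terms cycle through 2 interleaved subsequences.
Subsequence A = 4, 6, 10, 16, 26, 42, 68: a Fibonacci-like recurrence a_n = a_{n-1} + a_{n-2}.
Subsequence B = 63, 52, 41, 30, 19, 8: linear: a_n = 74 − 11·n.
Position 19 falls in subsequence A as its term 10, giving 288.

288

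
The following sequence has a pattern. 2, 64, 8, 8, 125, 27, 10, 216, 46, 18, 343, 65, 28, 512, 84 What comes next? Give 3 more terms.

46, 729, 103

Taking every 3rd term gives 3 separate tracks.
Stream A: 2, 8, 10, 18, 28. A Fibonacci-like recurrence a_n = a_{n-1} + a_{n-2}.
Stream B: 64, 125, 216, 343, 512. Consecutive cubes n³ from n = 4.
Stream C: 8, 27, 46, 65, 84. Linear: a_n = -11 + 19·n.
Term 16 comes from stream A (its 6th entry): 46.
The 17th slot belongs to stream B; its 6th term is 729.
The 18th slot belongs to stream C; its 6th term is 103.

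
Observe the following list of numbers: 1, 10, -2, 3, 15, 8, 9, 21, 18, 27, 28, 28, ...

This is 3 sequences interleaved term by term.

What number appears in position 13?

81

Read the sequence 3 terms at a time; column i is its own pattern.
Track A is 1, 3, 9, 27, which is successive powers of 3.
Track B is 10, 15, 21, 28, which is triangular numbers n(n+1)/2 for n = 4, 5, ….
Track C is -2, 8, 18, 28, which is adding 10 each time.
Position 13 → track A, term 5 = 81.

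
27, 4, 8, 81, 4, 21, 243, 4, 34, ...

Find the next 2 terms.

729, 4

Split by position mod 3 into 3 tracks.
Track A: 27, 81, 243. Powers of 3.
Track B: 4, 4, 4. The constant sequence 4.
Track C: 8, 21, 34. Adding 13 each time.
Position 10 falls in track A as its term 4, giving 729.
Position 11 falls in track B as its term 4, giving 4.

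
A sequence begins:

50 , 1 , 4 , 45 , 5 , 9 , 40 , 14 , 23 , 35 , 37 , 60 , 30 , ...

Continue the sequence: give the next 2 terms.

Positions follow the repeating pattern ABB; grouping by letter gives 2 tracks.
Subsequence A: 50, 45, 40, 35, 30 (arithmetic with common difference −5).
Subsequence B: 1, 4, 5, 9, 14, 23, 37, 60 (a Fibonacci-like recurrence a_n = a_{n-1} + a_{n-2}).
Position 14 → subsequence B, term 9 = 97.
Position 15 → subsequence B, term 10 = 157.

97, 157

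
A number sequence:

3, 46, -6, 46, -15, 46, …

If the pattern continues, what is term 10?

46

Split by position mod 2 into 2 tracks.
Subsequence A: 3, -6, -15 (arithmetic, step −9).
Subsequence B: 46, 46, 46 (the constant sequence 46).
Position 10 → subsequence B, term 5 = 46.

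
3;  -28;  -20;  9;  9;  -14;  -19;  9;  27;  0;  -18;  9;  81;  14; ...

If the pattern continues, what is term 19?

Split by position mod 4 into 4 tracks.
Track A: 3, 9, 27, 81 — multiplying by 3 each time.
Track B: -28, -14, 0, 14 — adding 14 each time.
Track C: -20, -19, -18 — arithmetic, step +1.
Track D: 9, 9, 9 — the constant sequence 9.
The 19th slot belongs to track C; its 5th term is -16.

-16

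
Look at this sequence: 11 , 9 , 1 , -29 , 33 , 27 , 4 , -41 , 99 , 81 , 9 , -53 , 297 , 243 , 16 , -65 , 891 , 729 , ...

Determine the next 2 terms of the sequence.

25, -77

Split by position mod 4 into 4 tracks.
Stream A: 11, 33, 99, 297, 891 — geometric with ratio 3.
Stream B: 9, 27, 81, 243, 729 — successive powers of 3.
Stream C: 1, 4, 9, 16 — consecutive squares n² from n = 1.
Stream D: -29, -41, -53, -65 — arithmetic with common difference −12.
Term 19 comes from stream C (its 5th entry): 25.
Position 20 falls in stream D as its term 5, giving -77.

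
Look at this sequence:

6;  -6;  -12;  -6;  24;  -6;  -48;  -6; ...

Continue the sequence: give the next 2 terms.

96, -6

Odd-indexed and even-indexed terms follow separate rules.
Track A: 6, -12, 24, -48. Multiplying by -2 each time.
Track B: -6, -6, -6, -6. Always -6.
Position 9 → track A, term 5 = 96.
Position 10 falls in track B as its term 5, giving -6.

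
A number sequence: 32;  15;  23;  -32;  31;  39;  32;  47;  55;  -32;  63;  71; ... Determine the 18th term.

103

Reading positions in blocks of 3 reveals the pattern ABB — 2 tracks woven together.
Track A = 32, -32, 32, -32: the oscillation 32·(−1)^(n+1).
Track B = 15, 23, 31, 39, 47, 55, 63, 71: arithmetic with common difference +8.
Term 18 comes from track B (its 12th entry): 103.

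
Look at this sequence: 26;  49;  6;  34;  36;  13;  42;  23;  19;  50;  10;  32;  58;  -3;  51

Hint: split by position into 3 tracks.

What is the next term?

Split by position mod 3: positions 1, 4, 7, … form one track, and each other residue class forms its own.
Track A: 26, 34, 42, 50, 58 (linear: a_n = 18 + 8·n).
Track B: 49, 36, 23, 10, -3 (arithmetic, step −13).
Track C: 6, 13, 19, 32, 51 (each term equals the sum of the previous two).
The 16th slot belongs to track A; its 6th term is 66.

66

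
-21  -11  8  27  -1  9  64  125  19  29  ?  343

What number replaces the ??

The slot pattern repeats as AABB (period 4), so there are 2 interleaved tracks.
Stream A: -21, -11, -1, 9, 19, 29 (adding 10 each time).
Stream B: 8, 27, 64, 125, ?, 343 (perfect cubes starting at 2³).
The gap is stream B's term 5; the rule gives 216.

216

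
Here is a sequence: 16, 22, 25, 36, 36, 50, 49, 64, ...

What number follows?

64

Split by position mod 2 into 2 tracks.
Track A is 16, 25, 36, 49, which is the squares 4², 5², 6², ….
Track B is 22, 36, 50, 64, which is arithmetic, step +14.
The 9th slot belongs to track A; its 5th term is 64.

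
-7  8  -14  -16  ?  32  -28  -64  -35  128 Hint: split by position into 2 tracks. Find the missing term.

-21

Taking every 2nd term gives 2 separate tracks.
Track A: -7, -14, ?, -28, -35 — arithmetic, step −7.
Track B: 8, -16, 32, -64, 128 — geometric, ×-2 each step.
Filling track A at index 3 by its rule yields -21.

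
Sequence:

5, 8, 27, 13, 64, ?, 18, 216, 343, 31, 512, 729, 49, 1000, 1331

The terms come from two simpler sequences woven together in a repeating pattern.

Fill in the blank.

Reading positions in blocks of 3 reveals the pattern ABB — 2 tracks woven together.
Stream A: 5, 13, 18, 31, 49 (Fibonacci-style (each term is the sum of the two before it)).
Stream B: 8, 27, 64, ?, 216, 343, 512, 729, 1000, 1331 (the cubes 2³, 3³, 4³, …).
So the missing entry in stream B is 125.

125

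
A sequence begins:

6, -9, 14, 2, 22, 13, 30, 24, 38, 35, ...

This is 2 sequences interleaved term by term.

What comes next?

Taking every 2nd term gives 2 separate tracks.
Track A = 6, 14, 22, 30, 38: adding 8 each time.
Track B = -9, 2, 13, 24, 35: arithmetic with common difference +11.
Term 11 comes from track A (its 6th entry): 46.

46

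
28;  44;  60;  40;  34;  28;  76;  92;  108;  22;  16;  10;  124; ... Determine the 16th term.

4

Reading positions in blocks of 6 reveals the pattern AAABBB — 2 tracks woven together.
Track A: 28, 44, 60, 76, 92, 108, 124 (linear: a_n = 12 + 16·n).
Track B: 40, 34, 28, 22, 16, 10 (arithmetic with common difference −6).
The 16th slot belongs to track B; its 7th term is 4.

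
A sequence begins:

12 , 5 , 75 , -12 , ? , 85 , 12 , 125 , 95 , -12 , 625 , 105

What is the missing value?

25

Read the sequence 3 terms at a time; column i is its own pattern.
Track A = 12, -12, 12, -12: the oscillation 12·(−1)^(n+1).
Track B = 5, ?, 125, 625: powers of 5.
Track C = 75, 85, 95, 105: adding 10 each time.
So the missing entry in track B is 25.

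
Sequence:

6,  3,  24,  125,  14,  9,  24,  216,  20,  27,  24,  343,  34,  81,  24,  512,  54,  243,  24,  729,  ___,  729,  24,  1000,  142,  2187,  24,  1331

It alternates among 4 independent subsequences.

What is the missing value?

The terms cycle through 4 interleaved subsequences.
Track A: 6, 14, 20, 34, 54, ?, 142. Fibonacci-style (each term is the sum of the two before it).
Track B: 3, 9, 27, 81, 243, 729, 2187. Successive powers of 3.
Track C: 24, 24, 24, 24, 24, 24, 24. The constant sequence 24.
Track D: 125, 216, 343, 512, 729, 1000, 1331. Perfect cubes starting at 5³.
Filling track A at index 6 by its rule yields 88.

88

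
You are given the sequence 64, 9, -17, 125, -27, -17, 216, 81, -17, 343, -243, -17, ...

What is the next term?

512

Split by position mod 3: positions 1, 4, 7, … form one track, and each other residue class forms its own.
Subsequence A: 64, 125, 216, 343. The cubes 4³, 5³, 6³, ….
Subsequence B: 9, -27, 81, -243. Geometric, ×-3 each step.
Subsequence C: -17, -17, -17, -17. Always -17.
The 13th slot belongs to subsequence A; its 5th term is 512.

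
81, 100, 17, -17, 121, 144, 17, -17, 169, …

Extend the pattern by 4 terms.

196, 17, -17, 225

The slot pattern repeats as AABB (period 4), so there are 2 interleaved tracks.
Track A: 81, 100, 121, 144, 169. The squares 9², 10², 11², ….
Track B: 17, -17, 17, -17. Alternating ±17.
The 10th slot belongs to track A; its 6th term is 196.
Term 11 comes from track B (its 5th entry): 17.
The 12th slot belongs to track B; its 6th term is -17.
Position 13 falls in track A as its term 7, giving 225.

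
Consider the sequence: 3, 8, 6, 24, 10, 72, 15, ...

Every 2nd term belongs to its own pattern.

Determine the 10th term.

648

Odd-indexed and even-indexed terms follow separate rules.
Track A = 3, 6, 10, 15: the triangular numbers T_2, T_3, ….
Track B = 8, 24, 72: multiplying by 3 each time.
The 10th slot belongs to track B; its 5th term is 648.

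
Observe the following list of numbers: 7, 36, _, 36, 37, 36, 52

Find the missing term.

22

The terms cycle through 2 interleaved subsequences.
Track A = 7, ?, 37, 52: linear: a_n = -8 + 15·n.
Track B = 36, 36, 36: always 36.
The gap is track A's term 2; the rule gives 22.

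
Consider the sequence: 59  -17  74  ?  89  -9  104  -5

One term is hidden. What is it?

Split by position mod 2 into 2 tracks.
Stream A = 59, 74, 89, 104: adding 15 each time.
Stream B = -17, ?, -9, -5: arithmetic with common difference +4.
Stream B's pattern makes the blank -13.

-13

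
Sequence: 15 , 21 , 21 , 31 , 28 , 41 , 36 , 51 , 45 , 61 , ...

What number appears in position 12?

71

Taking every 2nd term gives 2 separate tracks.
Subsequence A = 15, 21, 28, 36, 45: triangular numbers n(n+1)/2 for n = 5, 6, ….
Subsequence B = 21, 31, 41, 51, 61: arithmetic, step +10.
The 12th slot belongs to subsequence B; its 6th term is 71.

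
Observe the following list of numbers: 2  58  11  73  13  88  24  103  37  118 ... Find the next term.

Taking every 2nd term gives 2 separate tracks.
Track A is 2, 11, 13, 24, 37, which is Fibonacci-style (each term is the sum of the two before it).
Track B is 58, 73, 88, 103, 118, which is arithmetic, step +15.
The 11th slot belongs to track A; its 6th term is 61.

61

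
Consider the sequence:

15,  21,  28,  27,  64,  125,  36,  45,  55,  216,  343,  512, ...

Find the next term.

66

Reading positions in blocks of 6 reveals the pattern AAABBB — 2 tracks woven together.
Track A: 15, 21, 28, 36, 45, 55. Triangular numbers starting at T_5.
Track B: 27, 64, 125, 216, 343, 512. The cubes 3³, 4³, 5³, ….
Position 13 falls in track A as its term 7, giving 66.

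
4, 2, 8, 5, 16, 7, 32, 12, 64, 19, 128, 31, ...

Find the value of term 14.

50

Positions 1, 3, 5, … form one subsequence and positions 2, 4, 6, … form another.
Subsequence A: 4, 8, 16, 32, 64, 128 — powers of 2.
Subsequence B: 2, 5, 7, 12, 19, 31 — a Fibonacci-like recurrence a_n = a_{n-1} + a_{n-2}.
Position 14 → subsequence B, term 7 = 50.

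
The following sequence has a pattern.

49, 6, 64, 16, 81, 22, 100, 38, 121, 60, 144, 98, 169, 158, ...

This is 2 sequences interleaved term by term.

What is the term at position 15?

196

Odd-indexed and even-indexed terms follow separate rules.
Track A = 49, 64, 81, 100, 121, 144, 169: perfect squares starting at 7².
Track B = 6, 16, 22, 38, 60, 98, 158: each term equals the sum of the previous two.
Term 15 comes from track A (its 8th entry): 196.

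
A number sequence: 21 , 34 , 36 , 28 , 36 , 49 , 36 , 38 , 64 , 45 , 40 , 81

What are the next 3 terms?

Split by position mod 3: positions 1, 4, 7, … form one track, and each other residue class forms its own.
Track A: 21, 28, 36, 45 — triangular numbers n(n+1)/2 for n = 6, 7, ….
Track B: 34, 36, 38, 40 — arithmetic with common difference +2.
Track C: 36, 49, 64, 81 — the squares 6², 7², 8², ….
Position 13 falls in track A as its term 5, giving 55.
Term 14 comes from track B (its 5th entry): 42.
Position 15 falls in track C as its term 5, giving 100.

55, 42, 100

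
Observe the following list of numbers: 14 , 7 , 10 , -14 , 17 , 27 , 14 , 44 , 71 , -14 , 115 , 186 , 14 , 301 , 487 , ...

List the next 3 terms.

The slot pattern repeats as ABB (period 3), so there are 2 interleaved tracks.
Subsequence A: 14, -14, 14, -14, 14 (the oscillation 14·(−1)^(n+1)).
Subsequence B: 7, 10, 17, 27, 44, 71, 115, 186, 301, 487 (each term equals the sum of the previous two).
Position 16 falls in subsequence A as its term 6, giving -14.
Position 17 falls in subsequence B as its term 11, giving 788.
Position 18 → subsequence B, term 12 = 1275.

-14, 788, 1275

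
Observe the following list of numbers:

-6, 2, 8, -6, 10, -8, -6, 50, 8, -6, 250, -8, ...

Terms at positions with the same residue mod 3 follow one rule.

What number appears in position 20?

31250

Split by position mod 3: positions 1, 4, 7, … form one track, and each other residue class forms its own.
Track A = -6, -6, -6, -6: always -6.
Track B = 2, 10, 50, 250: geometric, ×5 each step.
Track C = 8, -8, 8, -8: oscillating between 8 and -8.
Position 20 → track B, term 7 = 31250.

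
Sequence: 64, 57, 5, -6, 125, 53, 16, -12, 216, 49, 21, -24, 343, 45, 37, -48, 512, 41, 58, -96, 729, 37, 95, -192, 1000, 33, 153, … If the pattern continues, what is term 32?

-768

Read the sequence 4 terms at a time; column i is its own pattern.
Track A is 64, 125, 216, 343, 512, 729, 1000, which is consecutive cubes n³ from n = 4.
Track B is 57, 53, 49, 45, 41, 37, 33, which is linear: a_n = 61 − 4·n.
Track C is 5, 16, 21, 37, 58, 95, 153, which is each term equals the sum of the previous two.
Track D is -6, -12, -24, -48, -96, -192, which is geometric with ratio 2.
Position 32 falls in track D as its term 8, giving -768.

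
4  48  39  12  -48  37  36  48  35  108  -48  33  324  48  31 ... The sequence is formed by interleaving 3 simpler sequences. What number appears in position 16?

972

The terms cycle through 3 interleaved subsequences.
Track A: 4, 12, 36, 108, 324 — geometric with ratio 3.
Track B: 48, -48, 48, -48, 48 — alternating ±48.
Track C: 39, 37, 35, 33, 31 — arithmetic, step −2.
Position 16 → track A, term 6 = 972.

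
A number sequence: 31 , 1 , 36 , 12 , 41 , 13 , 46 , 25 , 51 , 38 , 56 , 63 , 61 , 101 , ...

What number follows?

Positions 1, 3, 5, … form one subsequence and positions 2, 4, 6, … form another.
Subsequence A: 31, 36, 41, 46, 51, 56, 61 — arithmetic with common difference +5.
Subsequence B: 1, 12, 13, 25, 38, 63, 101 — each term equals the sum of the previous two.
Term 15 comes from subsequence A (its 8th entry): 66.

66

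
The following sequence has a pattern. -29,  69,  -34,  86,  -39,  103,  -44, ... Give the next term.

Taking every 2nd term gives 2 separate tracks.
Track A: -29, -34, -39, -44 (arithmetic with common difference −5).
Track B: 69, 86, 103 (linear: a_n = 52 + 17·n).
The 8th slot belongs to track B; its 4th term is 120.

120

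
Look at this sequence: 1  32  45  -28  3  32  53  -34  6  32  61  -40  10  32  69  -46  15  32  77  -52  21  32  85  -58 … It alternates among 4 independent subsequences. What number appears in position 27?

Read the sequence 4 terms at a time; column i is its own pattern.
Track A: 1, 3, 6, 10, 15, 21 — triangular numbers starting at T_1.
Track B: 32, 32, 32, 32, 32, 32 — constant 32.
Track C: 45, 53, 61, 69, 77, 85 — linear: a_n = 37 + 8·n.
Track D: -28, -34, -40, -46, -52, -58 — arithmetic with common difference −6.
Term 27 comes from track C (its 7th entry): 93.

93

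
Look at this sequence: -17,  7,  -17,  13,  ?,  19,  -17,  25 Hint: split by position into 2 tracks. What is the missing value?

The terms cycle through 2 interleaved subsequences.
Stream A is -17, -17, ?, -17, which is constant -17.
Stream B is 7, 13, 19, 25, which is arithmetic, step +6.
Stream A's pattern makes the blank -17.

-17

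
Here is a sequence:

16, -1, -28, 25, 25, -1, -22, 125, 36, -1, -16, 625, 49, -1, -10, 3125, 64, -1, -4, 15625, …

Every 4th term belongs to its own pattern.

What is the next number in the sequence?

Read the sequence 4 terms at a time; column i is its own pattern.
Stream A = 16, 25, 36, 49, 64: the squares 4², 5², 6², ….
Stream B = -1, -1, -1, -1, -1: the constant sequence -1.
Stream C = -28, -22, -16, -10, -4: linear: a_n = -34 + 6·n.
Stream D = 25, 125, 625, 3125, 15625: successive powers of 5.
Term 21 comes from stream A (its 6th entry): 81.

81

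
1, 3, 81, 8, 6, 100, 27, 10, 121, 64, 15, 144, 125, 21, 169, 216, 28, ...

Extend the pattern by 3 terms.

The terms cycle through 3 interleaved subsequences.
Track A: 1, 8, 27, 64, 125, 216. Perfect cubes starting at 1³.
Track B: 3, 6, 10, 15, 21, 28. Triangular numbers starting at T_2.
Track C: 81, 100, 121, 144, 169. Consecutive squares n² from n = 9.
The 18th slot belongs to track C; its 6th term is 196.
Term 19 comes from track A (its 7th entry): 343.
Position 20 falls in track B as its term 7, giving 36.

196, 343, 36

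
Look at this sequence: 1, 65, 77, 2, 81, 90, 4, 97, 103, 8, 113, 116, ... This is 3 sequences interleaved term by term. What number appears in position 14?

Read the sequence 3 terms at a time; column i is its own pattern.
Track A is 1, 2, 4, 8, which is successive powers of 2.
Track B is 65, 81, 97, 113, which is arithmetic with common difference +16.
Track C is 77, 90, 103, 116, which is adding 13 each time.
Position 14 falls in track B as its term 5, giving 129.

129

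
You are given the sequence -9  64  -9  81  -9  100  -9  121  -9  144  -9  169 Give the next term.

-9

The terms cycle through 2 interleaved subsequences.
Track A: -9, -9, -9, -9, -9, -9 (constant -9).
Track B: 64, 81, 100, 121, 144, 169 (the squares 8², 9², 10², …).
Term 13 comes from track A (its 7th entry): -9.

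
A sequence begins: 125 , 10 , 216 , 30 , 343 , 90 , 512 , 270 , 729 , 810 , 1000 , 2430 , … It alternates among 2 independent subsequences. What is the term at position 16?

Split by position mod 2 into 2 tracks.
Stream A: 125, 216, 343, 512, 729, 1000 — the cubes 5³, 6³, 7³, ….
Stream B: 10, 30, 90, 270, 810, 2430 — a geometric progression (common ratio 3).
Position 16 → stream B, term 8 = 21870.

21870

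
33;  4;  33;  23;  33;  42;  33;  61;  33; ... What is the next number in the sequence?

80

Taking every 2nd term gives 2 separate tracks.
Stream A = 33, 33, 33, 33, 33: the constant sequence 33.
Stream B = 4, 23, 42, 61: adding 19 each time.
The 10th slot belongs to stream B; its 5th term is 80.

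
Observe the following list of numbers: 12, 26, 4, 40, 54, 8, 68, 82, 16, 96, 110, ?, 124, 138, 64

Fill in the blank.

The slot pattern repeats as AAB (period 3), so there are 2 interleaved tracks.
Track A: 12, 26, 40, 54, 68, 82, 96, 110, 124, 138 (arithmetic, step +14).
Track B: 4, 8, 16, ?, 64 (geometric, ×2 each step).
So the missing entry in track B is 32.

32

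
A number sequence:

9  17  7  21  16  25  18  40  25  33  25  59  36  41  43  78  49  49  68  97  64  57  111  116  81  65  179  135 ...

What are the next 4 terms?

The terms cycle through 4 interleaved subsequences.
Subsequence A: 9, 16, 25, 36, 49, 64, 81. The squares 3², 4², 5², ….
Subsequence B: 17, 25, 33, 41, 49, 57, 65. Linear: a_n = 9 + 8·n.
Subsequence C: 7, 18, 25, 43, 68, 111, 179. Fibonacci-style (each term is the sum of the two before it).
Subsequence D: 21, 40, 59, 78, 97, 116, 135. Linear: a_n = 2 + 19·n.
Position 29 falls in subsequence A as its term 8, giving 100.
Position 30 → subsequence B, term 8 = 73.
Position 31 → subsequence C, term 8 = 290.
Position 32 → subsequence D, term 8 = 154.

100, 73, 290, 154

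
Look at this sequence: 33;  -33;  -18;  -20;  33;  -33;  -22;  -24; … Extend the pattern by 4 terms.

Reading positions in blocks of 4 reveals the pattern AABB — 2 tracks woven together.
Track A: 33, -33, 33, -33. Alternating ±33.
Track B: -18, -20, -22, -24. Linear: a_n = -16 − 2·n.
Position 9 falls in track A as its term 5, giving 33.
Position 10 → track A, term 6 = -33.
Position 11 → track B, term 5 = -26.
Position 12 → track B, term 6 = -28.

33, -33, -26, -28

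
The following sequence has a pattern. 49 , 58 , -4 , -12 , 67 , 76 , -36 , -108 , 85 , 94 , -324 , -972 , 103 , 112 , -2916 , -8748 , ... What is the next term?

The slot pattern repeats as AABB (period 4), so there are 2 interleaved tracks.
Track A: 49, 58, 67, 76, 85, 94, 103, 112 (arithmetic with common difference +9).
Track B: -4, -12, -36, -108, -324, -972, -2916, -8748 (multiplying by 3 each time).
Position 17 → track A, term 9 = 121.

121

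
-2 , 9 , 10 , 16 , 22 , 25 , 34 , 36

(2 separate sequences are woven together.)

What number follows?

46

Split by position mod 2 into 2 tracks.
Track A is -2, 10, 22, 34, which is arithmetic with common difference +12.
Track B is 9, 16, 25, 36, which is the squares 3², 4², 5², ….
Term 9 comes from track A (its 5th entry): 46.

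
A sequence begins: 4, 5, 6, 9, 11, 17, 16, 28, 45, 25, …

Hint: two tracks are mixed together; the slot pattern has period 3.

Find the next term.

73

The slot pattern repeats as ABB (period 3), so there are 2 interleaved tracks.
Track A: 4, 9, 16, 25 (perfect squares starting at 2²).
Track B: 5, 6, 11, 17, 28, 45 (a Fibonacci-like recurrence a_n = a_{n-1} + a_{n-2}).
Position 11 falls in track B as its term 7, giving 73.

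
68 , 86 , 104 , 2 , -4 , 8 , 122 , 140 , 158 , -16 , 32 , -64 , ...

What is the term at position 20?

The slot pattern repeats as AAABBB (period 6), so there are 2 interleaved tracks.
Track A: 68, 86, 104, 122, 140, 158 — arithmetic with common difference +18.
Track B: 2, -4, 8, -16, 32, -64 — a geometric progression (common ratio -2).
The 20th slot belongs to track A; its 11th term is 248.

248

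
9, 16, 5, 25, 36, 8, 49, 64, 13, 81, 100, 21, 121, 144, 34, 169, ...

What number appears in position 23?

Positions follow the repeating pattern AAB; grouping by letter gives 2 tracks.
Track A: 9, 16, 25, 36, 49, 64, 81, 100, 121, 144, 169 — the squares 3², 4², 5², ….
Track B: 5, 8, 13, 21, 34 — each term equals the sum of the previous two.
Position 23 → track A, term 16 = 324.

324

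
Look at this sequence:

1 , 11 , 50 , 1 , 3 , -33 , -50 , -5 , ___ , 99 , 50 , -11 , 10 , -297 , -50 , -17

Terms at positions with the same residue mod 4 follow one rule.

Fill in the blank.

Split by position mod 4 into 4 tracks.
Track A: 1, 3, ?, 10. Triangular numbers n(n+1)/2 for n = 1, 2, ….
Track B: 11, -33, 99, -297. A geometric progression (common ratio -3).
Track C: 50, -50, 50, -50. Alternating ±50.
Track D: 1, -5, -11, -17. Arithmetic, step −6.
So the missing entry in track A is 6.

6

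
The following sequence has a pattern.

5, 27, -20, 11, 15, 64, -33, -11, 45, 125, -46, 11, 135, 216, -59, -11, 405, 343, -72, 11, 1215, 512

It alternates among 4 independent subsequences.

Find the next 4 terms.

-85, -11, 3645, 729

Taking every 4th term gives 4 separate tracks.
Stream A is 5, 15, 45, 135, 405, 1215, which is geometric with ratio 3.
Stream B is 27, 64, 125, 216, 343, 512, which is consecutive cubes n³ from n = 3.
Stream C is -20, -33, -46, -59, -72, which is arithmetic, step −13.
Stream D is 11, -11, 11, -11, 11, which is the oscillation 11·(−1)^(n+1).
The 23rd slot belongs to stream C; its 6th term is -85.
Term 24 comes from stream D (its 6th entry): -11.
Term 25 comes from stream A (its 7th entry): 3645.
Term 26 comes from stream B (its 7th entry): 729.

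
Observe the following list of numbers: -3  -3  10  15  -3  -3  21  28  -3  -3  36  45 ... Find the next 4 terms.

-3, -3, 55, 66

Reading positions in blocks of 4 reveals the pattern AABB — 2 tracks woven together.
Subsequence A is -3, -3, -3, -3, -3, -3, which is always -3.
Subsequence B is 10, 15, 21, 28, 36, 45, which is the triangular numbers T_4, T_5, ….
Term 13 comes from subsequence A (its 7th entry): -3.
Position 14 → subsequence A, term 8 = -3.
Position 15 falls in subsequence B as its term 7, giving 55.
Position 16 falls in subsequence B as its term 8, giving 66.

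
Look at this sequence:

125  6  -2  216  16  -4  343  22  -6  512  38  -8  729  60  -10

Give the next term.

The terms cycle through 3 interleaved subsequences.
Track A is 125, 216, 343, 512, 729, which is perfect cubes starting at 5³.
Track B is 6, 16, 22, 38, 60, which is each term equals the sum of the previous two.
Track C is -2, -4, -6, -8, -10, which is arithmetic, step −2.
The 16th slot belongs to track A; its 6th term is 1000.

1000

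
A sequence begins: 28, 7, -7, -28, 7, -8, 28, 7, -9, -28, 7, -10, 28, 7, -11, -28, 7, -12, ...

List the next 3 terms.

28, 7, -13

The terms cycle through 3 interleaved subsequences.
Track A is 28, -28, 28, -28, 28, -28, which is oscillating between 28 and -28.
Track B is 7, 7, 7, 7, 7, 7, which is constant 7.
Track C is -7, -8, -9, -10, -11, -12, which is arithmetic, step −1.
The 19th slot belongs to track A; its 7th term is 28.
Position 20 falls in track B as its term 7, giving 7.
The 21st slot belongs to track C; its 7th term is -13.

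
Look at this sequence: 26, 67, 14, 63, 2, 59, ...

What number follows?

-10

Positions 1, 3, 5, … form one subsequence and positions 2, 4, 6, … form another.
Subsequence A: 26, 14, 2. Subtracting 12 each time.
Subsequence B: 67, 63, 59. Arithmetic, step −4.
Position 7 falls in subsequence A as its term 4, giving -10.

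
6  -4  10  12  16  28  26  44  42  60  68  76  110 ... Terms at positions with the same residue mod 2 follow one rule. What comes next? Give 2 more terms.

92, 178

The terms cycle through 2 interleaved subsequences.
Track A: 6, 10, 16, 26, 42, 68, 110 — a Fibonacci-like recurrence a_n = a_{n-1} + a_{n-2}.
Track B: -4, 12, 28, 44, 60, 76 — arithmetic with common difference +16.
Position 14 → track B, term 7 = 92.
Position 15 falls in track A as its term 8, giving 178.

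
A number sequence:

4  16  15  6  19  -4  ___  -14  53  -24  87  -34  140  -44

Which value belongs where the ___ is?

34

The terms cycle through 2 interleaved subsequences.
Track A is 4, 15, 19, ?, 53, 87, 140, which is Fibonacci-style (each term is the sum of the two before it).
Track B is 16, 6, -4, -14, -24, -34, -44, which is arithmetic, step −10.
Filling track A at index 4 by its rule yields 34.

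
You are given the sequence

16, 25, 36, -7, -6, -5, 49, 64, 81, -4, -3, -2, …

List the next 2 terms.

100, 121

Reading positions in blocks of 6 reveals the pattern AAABBB — 2 tracks woven together.
Track A is 16, 25, 36, 49, 64, 81, which is the squares 4², 5², 6², ….
Track B is -7, -6, -5, -4, -3, -2, which is arithmetic, step +1.
The 13th slot belongs to track A; its 7th term is 100.
The 14th slot belongs to track A; its 8th term is 121.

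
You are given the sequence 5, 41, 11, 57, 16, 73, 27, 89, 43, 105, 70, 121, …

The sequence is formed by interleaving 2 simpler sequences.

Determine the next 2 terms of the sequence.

113, 137

Split by position mod 2 into 2 tracks.
Subsequence A: 5, 11, 16, 27, 43, 70 (a Fibonacci-like recurrence a_n = a_{n-1} + a_{n-2}).
Subsequence B: 41, 57, 73, 89, 105, 121 (linear: a_n = 25 + 16·n).
Position 13 → subsequence A, term 7 = 113.
Term 14 comes from subsequence B (its 7th entry): 137.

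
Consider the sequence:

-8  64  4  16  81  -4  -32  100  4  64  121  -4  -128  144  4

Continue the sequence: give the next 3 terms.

256, 169, -4

Split by position mod 3: positions 1, 4, 7, … form one track, and each other residue class forms its own.
Track A: -8, 16, -32, 64, -128. A geometric progression (common ratio -2).
Track B: 64, 81, 100, 121, 144. Consecutive squares n² from n = 8.
Track C: 4, -4, 4, -4, 4. Alternating ±4.
Position 16 falls in track A as its term 6, giving 256.
The 17th slot belongs to track B; its 6th term is 169.
Term 18 comes from track C (its 6th entry): -4.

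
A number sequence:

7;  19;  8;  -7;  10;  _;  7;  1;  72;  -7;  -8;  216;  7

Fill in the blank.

Read the sequence 3 terms at a time; column i is its own pattern.
Track A: 7, -7, 7, -7, 7 (alternating ±7).
Track B: 19, 10, 1, -8 (subtracting 9 each time).
Track C: 8, ?, 72, 216 (geometric with ratio 3).
Track C's pattern makes the blank 24.

24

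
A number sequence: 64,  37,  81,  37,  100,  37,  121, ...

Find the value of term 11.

The terms cycle through 2 interleaved subsequences.
Subsequence A: 64, 81, 100, 121 (perfect squares starting at 8²).
Subsequence B: 37, 37, 37 (always 37).
Position 11 falls in subsequence A as its term 6, giving 169.

169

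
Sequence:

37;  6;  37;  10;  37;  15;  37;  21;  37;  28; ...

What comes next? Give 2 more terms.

The terms cycle through 2 interleaved subsequences.
Track A: 37, 37, 37, 37, 37 — always 37.
Track B: 6, 10, 15, 21, 28 — the triangular numbers T_3, T_4, ….
Position 11 → track A, term 6 = 37.
Position 12 → track B, term 6 = 36.

37, 36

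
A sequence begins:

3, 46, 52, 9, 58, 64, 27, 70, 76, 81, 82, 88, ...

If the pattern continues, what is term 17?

106

Reading positions in blocks of 3 reveals the pattern ABB — 2 tracks woven together.
Track A is 3, 9, 27, 81, which is geometric with ratio 3.
Track B is 46, 52, 58, 64, 70, 76, 82, 88, which is arithmetic with common difference +6.
Position 17 → track B, term 11 = 106.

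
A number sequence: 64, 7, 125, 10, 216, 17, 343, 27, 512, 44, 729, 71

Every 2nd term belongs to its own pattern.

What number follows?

1000

Split by position mod 2 into 2 tracks.
Subsequence A = 64, 125, 216, 343, 512, 729: consecutive cubes n³ from n = 4.
Subsequence B = 7, 10, 17, 27, 44, 71: Fibonacci-style (each term is the sum of the two before it).
Position 13 falls in subsequence A as its term 7, giving 1000.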